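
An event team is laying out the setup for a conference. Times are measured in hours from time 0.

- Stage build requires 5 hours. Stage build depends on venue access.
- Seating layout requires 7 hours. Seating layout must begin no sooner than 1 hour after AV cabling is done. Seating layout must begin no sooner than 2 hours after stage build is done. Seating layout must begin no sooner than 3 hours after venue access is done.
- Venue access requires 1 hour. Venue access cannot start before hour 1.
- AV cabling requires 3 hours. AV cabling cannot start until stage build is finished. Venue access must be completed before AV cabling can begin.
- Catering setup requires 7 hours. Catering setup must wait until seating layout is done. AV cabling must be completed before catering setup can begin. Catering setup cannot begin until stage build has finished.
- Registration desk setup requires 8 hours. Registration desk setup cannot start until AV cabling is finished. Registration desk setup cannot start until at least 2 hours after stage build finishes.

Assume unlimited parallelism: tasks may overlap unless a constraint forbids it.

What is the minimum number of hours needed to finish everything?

25

After its own release at hour 1, venue access can start at hour 1 and finishes at hour 2.
Stage build waits on venue access (finishes hour 2), so it starts at hour 2 and finishes at 2 + 5 = hour 7.
For AV cabling: stage build (finishes hour 7); venue access (finishes hour 2). Taking the maximum gives a start of hour 7, and it finishes at 7 + 3 = hour 10.
Registration desk setup has to wait for AV cabling (finishes hour 10); stage build (finishes hour 7, plus 2-hour gap → hour 9). The latest of these is hour 10, so registration desk setup runs hour 10 to 10 + 8 = hour 18.
Seating layout has to wait for AV cabling (finishes hour 10, plus 1-hour gap → hour 11); stage build (finishes hour 7, plus 2-hour gap → hour 9); venue access (finishes hour 2, plus 3-hour gap → hour 5). The latest of these is hour 11, so seating layout runs hour 11 to 11 + 7 = hour 18.
Catering setup needs all of seating layout (finishes hour 18); AV cabling (finishes hour 10); stage build (finishes hour 7). That puts its earliest start at hour 18; it finishes at 18 + 7 = hour 25.
All tasks are finished once the last one completes. Finish times: Venue access at 2, Stage build at 7, AV cabling at 10, Seating layout at 18, Registration desk setup at 18, Catering setup at 25. The latest is hour 25.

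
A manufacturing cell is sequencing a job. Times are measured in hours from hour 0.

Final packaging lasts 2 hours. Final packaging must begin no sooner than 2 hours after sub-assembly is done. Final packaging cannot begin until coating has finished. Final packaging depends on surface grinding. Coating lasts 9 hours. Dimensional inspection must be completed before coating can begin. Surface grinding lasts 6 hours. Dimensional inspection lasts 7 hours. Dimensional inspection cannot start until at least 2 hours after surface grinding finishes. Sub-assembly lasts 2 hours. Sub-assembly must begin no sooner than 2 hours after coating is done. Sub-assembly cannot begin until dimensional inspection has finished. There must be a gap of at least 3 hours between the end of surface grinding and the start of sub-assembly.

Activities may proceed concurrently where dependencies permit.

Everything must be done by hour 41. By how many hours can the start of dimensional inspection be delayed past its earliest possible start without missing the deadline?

9

Surface grinding has no prerequisites, so it starts at hour 0 and finishes at hour 6.
Dimensional inspection waits on surface grinding (finishes hour 6, plus 2-hour gap → hour 8), so it starts at hour 8 and finishes at 8 + 7 = hour 15.

Working backward from the deadline:
To finish by hour 41, final packaging (duration 2) must start no later than hour 39.
Sub-assembly must finish before final packaging (must start by hour 39, minus 2-hour gap → hour 37). With a 2-hour duration, sub-assembly must start by 37 − 2 = hour 35.
Coating has several dependents: sub-assembly (must start by hour 35, minus 2-hour gap → hour 33); final packaging (must start by hour 39). The earliest of those limits is hour 33, so coating must start by 33 − 9 = hour 24.
Dimensional inspection has several dependents: coating (must start by hour 24); sub-assembly (must start by hour 35). The earliest of those limits is hour 24, so dimensional inspection must start by 24 − 7 = hour 17.
So dimensional inspection can start as early as hour 8 and as late as hour 17, giving 17 − 8 = 9 hours of slack.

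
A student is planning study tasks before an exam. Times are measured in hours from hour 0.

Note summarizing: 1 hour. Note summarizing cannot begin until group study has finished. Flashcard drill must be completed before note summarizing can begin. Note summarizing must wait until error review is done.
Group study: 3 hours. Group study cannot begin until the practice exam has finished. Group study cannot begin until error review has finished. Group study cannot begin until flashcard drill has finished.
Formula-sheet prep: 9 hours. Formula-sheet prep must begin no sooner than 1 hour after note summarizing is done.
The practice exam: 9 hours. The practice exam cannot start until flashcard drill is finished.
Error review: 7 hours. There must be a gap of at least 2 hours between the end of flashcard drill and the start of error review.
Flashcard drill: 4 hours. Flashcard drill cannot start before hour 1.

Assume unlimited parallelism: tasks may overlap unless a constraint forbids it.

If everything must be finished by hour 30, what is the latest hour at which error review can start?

Formula-sheet prep has no dependents, so it just needs to finish by hour 30. Starting by 30 − 9 = hour 21 achieves that.
Since formula-sheet prep (must start by hour 21, minus 1-hour gap → hour 20) depends on it, note summarizing must finish by hour 20. Backing off its 1-hour duration gives a latest start of hour 19.
Group study must finish before note summarizing (must start by hour 19). With a 3-hour duration, group study must start by 19 − 3 = hour 16.
Error review has several dependents: group study (must start by hour 16); note summarizing (must start by hour 19). The earliest of those limits is hour 16, so error review must start by 16 − 7 = hour 9.

9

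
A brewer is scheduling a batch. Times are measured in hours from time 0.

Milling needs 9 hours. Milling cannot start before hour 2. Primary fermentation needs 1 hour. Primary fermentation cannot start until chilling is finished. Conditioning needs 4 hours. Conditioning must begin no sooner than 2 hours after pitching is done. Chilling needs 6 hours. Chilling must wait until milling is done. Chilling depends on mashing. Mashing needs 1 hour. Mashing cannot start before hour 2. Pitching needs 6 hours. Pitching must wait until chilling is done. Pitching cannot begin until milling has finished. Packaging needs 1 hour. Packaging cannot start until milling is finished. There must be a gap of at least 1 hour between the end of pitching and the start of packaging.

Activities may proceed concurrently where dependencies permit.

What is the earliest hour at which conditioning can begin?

25

Mashing waits on its own release at hour 2, so it starts at hour 2 and finishes at 2 + 1 = hour 3.
Milling cannot begin until its own release at hour 2. It runs from hour 2 to 2 + 9 = hour 11.
Chilling has to wait for milling (finishes hour 11); mashing (finishes hour 3). The latest of these is hour 11, so chilling runs hour 11 to 11 + 6 = hour 17.
Pitching has to wait for chilling (finishes hour 17); milling (finishes hour 11). The latest of these is hour 17, so pitching runs hour 17 to 17 + 6 = hour 23.
Conditioning waits on pitching (finishes hour 23, plus 2-hour gap → hour 25), so the earliest it can start is hour 25.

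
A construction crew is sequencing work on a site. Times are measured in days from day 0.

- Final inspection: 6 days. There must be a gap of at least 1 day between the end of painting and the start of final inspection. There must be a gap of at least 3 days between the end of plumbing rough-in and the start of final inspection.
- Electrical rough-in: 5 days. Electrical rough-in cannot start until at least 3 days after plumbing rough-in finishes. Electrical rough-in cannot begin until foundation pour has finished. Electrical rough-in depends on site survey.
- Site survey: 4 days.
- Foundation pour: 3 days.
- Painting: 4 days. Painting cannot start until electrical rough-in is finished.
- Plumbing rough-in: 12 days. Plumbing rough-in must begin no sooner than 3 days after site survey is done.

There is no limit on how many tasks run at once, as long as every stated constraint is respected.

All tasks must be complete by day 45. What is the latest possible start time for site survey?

Final inspection must finish by day 45; it takes 6 days, so it must start by 45 − 6 = day 39.
Painting feeds into final inspection (must start by day 39, minus 1-day gap → day 38); so painting must finish by day 38 and therefore start by day 34.
Electrical rough-in must finish before painting (must start by day 34). With a 5-day duration, electrical rough-in must start by 34 − 5 = day 29.
For plumbing rough-in: electrical rough-in (must start by day 29, minus 3-day gap → day 26); final inspection (must start by day 39, minus 3-day gap → day 36). The most restrictive is day 26; with a 12-day duration, plumbing rough-in must start by day 14.
Site survey has several dependents: plumbing rough-in (must start by day 14, minus 3-day gap → day 11); electrical rough-in (must start by day 29). The earliest of those limits is day 11, so site survey must start by 11 − 4 = day 7.

7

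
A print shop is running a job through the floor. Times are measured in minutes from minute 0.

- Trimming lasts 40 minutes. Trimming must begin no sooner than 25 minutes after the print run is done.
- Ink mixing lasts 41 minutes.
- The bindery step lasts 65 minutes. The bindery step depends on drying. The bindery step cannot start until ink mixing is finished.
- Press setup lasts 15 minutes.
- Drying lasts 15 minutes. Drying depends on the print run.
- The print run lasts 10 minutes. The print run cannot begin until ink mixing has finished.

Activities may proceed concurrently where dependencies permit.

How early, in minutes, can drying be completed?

66

Ink mixing has no prerequisites, so it starts at minute 0 and finishes at minute 41.
After ink mixing (finishes minute 41), the print run can start at minute 41 and finishes at minute 51.
Drying waits on the print run (finishes minute 51), so it starts at minute 51 and finishes at 51 + 15 = minute 66.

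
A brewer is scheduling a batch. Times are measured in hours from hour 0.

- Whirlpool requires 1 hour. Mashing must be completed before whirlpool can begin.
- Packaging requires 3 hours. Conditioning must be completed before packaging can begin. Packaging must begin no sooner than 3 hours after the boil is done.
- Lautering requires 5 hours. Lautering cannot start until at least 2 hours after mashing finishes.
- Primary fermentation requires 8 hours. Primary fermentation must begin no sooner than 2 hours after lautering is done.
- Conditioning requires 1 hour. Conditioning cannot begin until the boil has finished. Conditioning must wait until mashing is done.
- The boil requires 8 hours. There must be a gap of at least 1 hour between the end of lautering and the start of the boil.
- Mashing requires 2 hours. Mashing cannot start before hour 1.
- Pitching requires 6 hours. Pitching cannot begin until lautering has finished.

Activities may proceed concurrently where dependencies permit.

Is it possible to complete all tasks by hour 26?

Yes

Mashing cannot begin until its own release at hour 1. It runs from hour 1 to 1 + 2 = hour 3.
Whirlpool cannot begin until mashing (finishes hour 3). It runs from hour 3 to 3 + 1 = hour 4.
Lautering cannot begin until mashing (finishes hour 3, plus 2-hour gap → hour 5). It runs from hour 5 to 5 + 5 = hour 10.
After lautering (finishes hour 10, plus 2-hour gap → hour 12), primary fermentation can start at hour 12 and finishes at hour 20.
After lautering (finishes hour 10), pitching can start at hour 10 and finishes at hour 16.
The boil cannot begin until lautering (finishes hour 10, plus 1-hour gap → hour 11). It runs from hour 11 to 11 + 8 = hour 19.
Conditioning cannot start until the boil (finishes hour 19); mashing (finishes hour 3). The controlling bound is hour 19, so conditioning finishes at 19 + 1 = hour 20.
Packaging cannot start until conditioning (finishes hour 20); the boil (finishes hour 19, plus 3-hour gap → hour 22). The controlling bound is hour 22, so packaging finishes at 22 + 3 = hour 25.
Every task is finished by hour 25, which is no later than the deadline of 26, so the schedule is feasible.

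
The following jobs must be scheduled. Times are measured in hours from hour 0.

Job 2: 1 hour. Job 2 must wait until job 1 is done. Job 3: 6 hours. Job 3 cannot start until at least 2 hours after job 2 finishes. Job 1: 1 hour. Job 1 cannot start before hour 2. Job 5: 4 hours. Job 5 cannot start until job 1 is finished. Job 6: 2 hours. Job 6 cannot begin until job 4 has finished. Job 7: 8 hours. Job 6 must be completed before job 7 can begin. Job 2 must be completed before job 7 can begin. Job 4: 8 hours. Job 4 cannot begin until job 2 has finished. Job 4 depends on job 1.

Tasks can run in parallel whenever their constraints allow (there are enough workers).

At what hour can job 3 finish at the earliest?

12

After its own release at hour 2, job 1 can start at hour 2 and finishes at hour 3.
Job 2 waits on job 1 (finishes hour 3), so it starts at hour 3 and finishes at 3 + 1 = hour 4.
After job 2 (finishes hour 4, plus 2-hour gap → hour 6), job 3 can start at hour 6 and finishes at hour 12.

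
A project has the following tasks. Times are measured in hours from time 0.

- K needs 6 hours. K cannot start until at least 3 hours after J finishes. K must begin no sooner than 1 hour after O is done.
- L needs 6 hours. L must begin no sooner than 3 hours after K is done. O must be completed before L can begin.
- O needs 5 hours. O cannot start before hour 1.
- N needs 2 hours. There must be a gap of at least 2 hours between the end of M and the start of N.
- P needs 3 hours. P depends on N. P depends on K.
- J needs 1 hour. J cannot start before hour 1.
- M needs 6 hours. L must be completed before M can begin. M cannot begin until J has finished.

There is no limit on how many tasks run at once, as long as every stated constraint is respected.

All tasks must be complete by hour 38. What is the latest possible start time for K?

P has no dependents, so it just needs to finish by hour 38. Starting by 38 − 3 = hour 35 achieves that.
N has to be done before P (must start by hour 35). That means finishing by hour 35, i.e. starting by 35 − 2 = hour 33.
M feeds into N (must start by hour 33, minus 2-hour gap → hour 31); so M must finish by hour 31 and therefore start by hour 25.
Since M (must start by hour 25) depends on it, L must finish by hour 25. Backing off its 6-hour duration gives a latest start of hour 19.
For K: L (must start by hour 19, minus 3-hour gap → hour 16); P (must start by hour 35). The most restrictive is hour 16; with a 6-hour duration, K must start by hour 10.

10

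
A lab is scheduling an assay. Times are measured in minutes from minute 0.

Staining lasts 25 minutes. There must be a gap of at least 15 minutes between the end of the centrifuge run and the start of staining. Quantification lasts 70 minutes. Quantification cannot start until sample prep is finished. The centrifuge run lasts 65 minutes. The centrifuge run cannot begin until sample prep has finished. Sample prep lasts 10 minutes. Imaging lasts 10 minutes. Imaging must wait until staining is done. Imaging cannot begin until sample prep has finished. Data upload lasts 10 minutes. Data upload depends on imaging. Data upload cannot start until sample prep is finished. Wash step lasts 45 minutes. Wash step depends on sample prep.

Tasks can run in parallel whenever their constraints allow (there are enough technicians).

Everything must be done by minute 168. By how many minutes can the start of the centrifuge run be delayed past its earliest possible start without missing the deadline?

Sample prep has no prerequisites, so it starts at minute 0 and finishes at minute 10.
The centrifuge run waits on sample prep (finishes minute 10), so it starts at minute 10 and finishes at 10 + 65 = minute 75.

Working backward from the deadline:
To finish by minute 168, data upload (duration 10) must start no later than minute 158.
Imaging has to be done before data upload (must start by minute 158). That means finishing by minute 158, i.e. starting by 158 − 10 = minute 148.
Staining has to be done before imaging (must start by minute 148). That means finishing by minute 148, i.e. starting by 148 − 25 = minute 123.
The centrifuge run feeds into staining (must start by minute 123, minus 15-minute gap → minute 108); so the centrifuge run must finish by minute 108 and therefore start by minute 43.
So the centrifuge run can start as early as minute 10 and as late as minute 43, giving 43 − 10 = 33 minutes of slack.

33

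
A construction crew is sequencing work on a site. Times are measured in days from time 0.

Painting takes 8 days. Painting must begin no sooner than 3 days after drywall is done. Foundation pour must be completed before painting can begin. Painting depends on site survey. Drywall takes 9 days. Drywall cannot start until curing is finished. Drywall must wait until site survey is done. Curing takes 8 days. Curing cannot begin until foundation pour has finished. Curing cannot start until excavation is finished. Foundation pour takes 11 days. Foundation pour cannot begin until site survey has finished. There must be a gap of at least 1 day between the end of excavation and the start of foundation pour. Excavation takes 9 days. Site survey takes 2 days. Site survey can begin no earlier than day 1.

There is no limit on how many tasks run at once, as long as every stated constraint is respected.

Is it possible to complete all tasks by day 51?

Yes

Nothing blocks excavation, so it runs from day 0 to day 9.
Site survey cannot begin until its own release at day 1. It runs from day 1 to 1 + 2 = day 3.
Foundation pour has to wait for site survey (finishes day 3); excavation (finishes day 9, plus 1-day gap → day 10). The latest of these is day 10, so foundation pour runs day 10 to 10 + 11 = day 21.
For curing: foundation pour (finishes day 21); excavation (finishes day 9). Taking the maximum gives a start of day 21, and it finishes at 21 + 8 = day 29.
For drywall: curing (finishes day 29); site survey (finishes day 3). Taking the maximum gives a start of day 29, and it finishes at 29 + 9 = day 38.
For painting: drywall (finishes day 38, plus 3-day gap → day 41); foundation pour (finishes day 21); site survey (finishes day 3). Taking the maximum gives a start of day 41, and it finishes at 41 + 8 = day 49.
Every task is finished by day 49, which is no later than the deadline of 51, so the schedule is feasible.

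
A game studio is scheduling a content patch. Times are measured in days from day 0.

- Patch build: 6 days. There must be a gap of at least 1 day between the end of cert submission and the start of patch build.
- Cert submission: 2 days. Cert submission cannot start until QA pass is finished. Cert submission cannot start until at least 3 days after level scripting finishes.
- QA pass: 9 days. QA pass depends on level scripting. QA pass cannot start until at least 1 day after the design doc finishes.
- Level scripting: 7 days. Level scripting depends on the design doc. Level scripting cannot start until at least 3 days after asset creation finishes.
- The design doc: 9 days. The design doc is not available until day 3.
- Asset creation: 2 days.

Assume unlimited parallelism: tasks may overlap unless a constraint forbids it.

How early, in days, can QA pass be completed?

Asset creation has no prerequisites, so it starts at day 0 and finishes at day 2.
The design doc waits on its own release at day 3, so it starts at day 3 and finishes at 3 + 9 = day 12.
For level scripting: the design doc (finishes day 12); asset creation (finishes day 2, plus 3-day gap → day 5). Taking the maximum gives a start of day 12, and it finishes at 12 + 7 = day 19.
For QA pass: level scripting (finishes day 19); the design doc (finishes day 12, plus 1-day gap → day 13). Taking the maximum gives a start of day 19, and it finishes at 19 + 9 = day 28.

28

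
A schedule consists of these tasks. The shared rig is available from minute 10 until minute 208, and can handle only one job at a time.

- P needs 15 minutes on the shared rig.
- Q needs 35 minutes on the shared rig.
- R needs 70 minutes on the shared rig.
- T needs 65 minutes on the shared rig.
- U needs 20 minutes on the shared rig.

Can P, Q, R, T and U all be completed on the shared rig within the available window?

No

The shared rig window is 208 − 10 = 198 minutes.
Running back to back, the jobs need 15 + 35 + 70 + 65 + 20 = 205 minutes on the shared rig.
Since 205 > 198, they cannot all fit.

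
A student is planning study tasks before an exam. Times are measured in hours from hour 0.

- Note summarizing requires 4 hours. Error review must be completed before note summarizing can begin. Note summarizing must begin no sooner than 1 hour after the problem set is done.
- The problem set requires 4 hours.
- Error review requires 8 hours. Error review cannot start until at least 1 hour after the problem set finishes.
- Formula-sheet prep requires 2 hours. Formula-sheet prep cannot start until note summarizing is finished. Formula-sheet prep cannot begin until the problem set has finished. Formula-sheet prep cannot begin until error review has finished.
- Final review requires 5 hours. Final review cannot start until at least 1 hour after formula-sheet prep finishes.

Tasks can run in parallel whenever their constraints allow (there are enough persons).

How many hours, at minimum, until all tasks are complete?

25

The problem set can start immediately at hour 0; it finishes at hour 4.
Error review waits on the problem set (finishes hour 4, plus 1-hour gap → hour 5), so it starts at hour 5 and finishes at 5 + 8 = hour 13.
For note summarizing: error review (finishes hour 13); the problem set (finishes hour 4, plus 1-hour gap → hour 5). Taking the maximum gives a start of hour 13, and it finishes at 13 + 4 = hour 17.
For formula-sheet prep: note summarizing (finishes hour 17); the problem set (finishes hour 4); error review (finishes hour 13). Taking the maximum gives a start of hour 17, and it finishes at 17 + 2 = hour 19.
After formula-sheet prep (finishes hour 19, plus 1-hour gap → hour 20), final review can start at hour 20 and finishes at hour 25.
All tasks are finished once the last one completes. Finish times: The problem set at 4, Error review at 13, Note summarizing at 17, Formula-sheet prep at 19, Final review at 25. The latest is hour 25.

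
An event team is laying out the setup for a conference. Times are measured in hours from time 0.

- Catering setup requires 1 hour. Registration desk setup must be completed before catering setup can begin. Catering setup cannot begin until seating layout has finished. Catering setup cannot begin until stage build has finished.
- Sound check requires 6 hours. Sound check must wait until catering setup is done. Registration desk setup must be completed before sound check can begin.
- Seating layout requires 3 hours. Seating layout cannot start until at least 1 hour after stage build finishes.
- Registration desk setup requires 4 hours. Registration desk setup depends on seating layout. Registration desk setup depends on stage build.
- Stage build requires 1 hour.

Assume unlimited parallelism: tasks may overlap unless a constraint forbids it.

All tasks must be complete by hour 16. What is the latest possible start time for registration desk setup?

Sound check must finish by hour 16; it takes 6 hours, so it must start by 16 − 6 = hour 10.
Catering setup feeds into sound check (must start by hour 10); so catering setup must finish by hour 10 and therefore start by hour 9.
Registration desk setup has several dependents: catering setup (must start by hour 9); sound check (must start by hour 10). The earliest of those limits is hour 9, so registration desk setup must start by 9 − 4 = hour 5.

5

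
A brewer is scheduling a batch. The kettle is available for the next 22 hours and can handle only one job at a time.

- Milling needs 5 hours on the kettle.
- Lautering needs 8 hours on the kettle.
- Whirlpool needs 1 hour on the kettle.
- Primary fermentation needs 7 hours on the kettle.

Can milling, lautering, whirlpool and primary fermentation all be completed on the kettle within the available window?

Yes

Running back to back, the jobs need 5 + 8 + 1 + 7 = 21 hours on the kettle.
Since 21 ≤ 22, they fit within the window.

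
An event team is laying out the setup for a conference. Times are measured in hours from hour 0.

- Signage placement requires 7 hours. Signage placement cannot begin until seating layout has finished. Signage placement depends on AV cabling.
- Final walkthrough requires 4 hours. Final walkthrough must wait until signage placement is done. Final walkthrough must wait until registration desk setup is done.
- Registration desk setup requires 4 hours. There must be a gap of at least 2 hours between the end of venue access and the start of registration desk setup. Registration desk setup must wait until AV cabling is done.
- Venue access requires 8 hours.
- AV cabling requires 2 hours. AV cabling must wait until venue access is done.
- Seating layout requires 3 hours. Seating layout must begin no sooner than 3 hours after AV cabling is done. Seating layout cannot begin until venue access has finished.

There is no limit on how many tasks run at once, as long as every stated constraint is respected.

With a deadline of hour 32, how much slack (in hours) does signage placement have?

5

Venue access can start immediately at hour 0; it finishes at hour 8.
AV cabling waits on venue access (finishes hour 8), so it starts at hour 8 and finishes at 8 + 2 = hour 10.
Seating layout has to wait for AV cabling (finishes hour 10, plus 3-hour gap → hour 13); venue access (finishes hour 8). The latest of these is hour 13, so seating layout runs hour 13 to 13 + 3 = hour 16.
For signage placement: seating layout (finishes hour 16); AV cabling (finishes hour 10). Taking the maximum gives a start of hour 16, and it finishes at 16 + 7 = hour 23.

Working backward from the deadline:
Final walkthrough must finish by hour 32; it takes 4 hours, so it must start by 32 − 4 = hour 28.
Signage placement must finish before final walkthrough (must start by hour 28). With a 7-hour duration, signage placement must start by 28 − 7 = hour 21.
So signage placement can start as early as hour 16 and as late as hour 21, giving 21 − 16 = 5 hours of slack.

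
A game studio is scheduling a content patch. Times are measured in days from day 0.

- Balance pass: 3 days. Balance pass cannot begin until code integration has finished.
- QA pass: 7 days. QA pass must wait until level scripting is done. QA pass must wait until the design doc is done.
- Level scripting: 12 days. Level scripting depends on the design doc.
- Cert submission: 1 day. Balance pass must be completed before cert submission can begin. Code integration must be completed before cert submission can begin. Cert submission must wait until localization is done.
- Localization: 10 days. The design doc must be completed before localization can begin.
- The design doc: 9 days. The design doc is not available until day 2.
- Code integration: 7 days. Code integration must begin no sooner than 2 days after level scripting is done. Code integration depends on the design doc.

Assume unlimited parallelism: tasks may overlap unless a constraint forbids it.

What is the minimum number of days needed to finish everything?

The design doc waits on its own release at day 2, so it starts at day 2 and finishes at 2 + 9 = day 11.
Localization cannot begin until the design doc (finishes day 11). It runs from day 11 to 11 + 10 = day 21.
Level scripting cannot begin until the design doc (finishes day 11). It runs from day 11 to 11 + 12 = day 23.
QA pass cannot start until level scripting (finishes day 23); the design doc (finishes day 11). The controlling bound is day 23, so QA pass finishes at 23 + 7 = day 30.
For code integration: level scripting (finishes day 23, plus 2-day gap → day 25); the design doc (finishes day 11). Taking the maximum gives a start of day 25, and it finishes at 25 + 7 = day 32.
Balance pass waits on code integration (finishes day 32), so it starts at day 32 and finishes at 32 + 3 = day 35.
Cert submission needs all of balance pass (finishes day 35); code integration (finishes day 32); localization (finishes day 21). That puts its earliest start at day 35; it finishes at 35 + 1 = day 36.
All tasks are finished once the last one completes. Finish times: The design doc at 11, Level scripting at 23, Code integration at 32, Balance pass at 35, Localization at 21, QA pass at 30, Cert submission at 36. The latest is day 36.

36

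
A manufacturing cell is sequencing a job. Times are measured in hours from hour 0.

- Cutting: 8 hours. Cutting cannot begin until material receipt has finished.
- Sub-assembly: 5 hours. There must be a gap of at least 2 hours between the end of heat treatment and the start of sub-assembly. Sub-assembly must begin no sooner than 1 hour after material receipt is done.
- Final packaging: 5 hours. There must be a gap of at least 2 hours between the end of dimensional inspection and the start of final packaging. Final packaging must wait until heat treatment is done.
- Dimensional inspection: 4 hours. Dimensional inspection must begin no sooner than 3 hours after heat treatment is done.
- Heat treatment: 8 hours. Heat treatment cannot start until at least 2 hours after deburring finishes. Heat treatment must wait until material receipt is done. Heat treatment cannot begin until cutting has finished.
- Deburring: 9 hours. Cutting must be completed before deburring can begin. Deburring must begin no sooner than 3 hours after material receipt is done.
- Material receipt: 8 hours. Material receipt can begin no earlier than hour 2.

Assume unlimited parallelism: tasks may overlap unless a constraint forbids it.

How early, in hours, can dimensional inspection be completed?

After its own release at hour 2, material receipt can start at hour 2 and finishes at hour 10.
After material receipt (finishes hour 10), cutting can start at hour 10 and finishes at hour 18.
Deburring cannot start until cutting (finishes hour 18); material receipt (finishes hour 10, plus 3-hour gap → hour 13). The controlling bound is hour 18, so deburring finishes at 18 + 9 = hour 27.
For heat treatment: deburring (finishes hour 27, plus 2-hour gap → hour 29); material receipt (finishes hour 10); cutting (finishes hour 18). Taking the maximum gives a start of hour 29, and it finishes at 29 + 8 = hour 37.
Dimensional inspection cannot begin until heat treatment (finishes hour 37, plus 3-hour gap → hour 40). It runs from hour 40 to 40 + 4 = hour 44.

44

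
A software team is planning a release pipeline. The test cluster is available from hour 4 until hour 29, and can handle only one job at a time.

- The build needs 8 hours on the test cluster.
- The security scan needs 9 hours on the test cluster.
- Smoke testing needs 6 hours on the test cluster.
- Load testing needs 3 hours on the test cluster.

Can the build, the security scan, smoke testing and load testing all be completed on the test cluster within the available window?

No

The test cluster window is 29 − 4 = 25 hours.
Running back to back, the jobs need 8 + 9 + 6 + 3 = 26 hours on the test cluster.
Since 26 > 25, they cannot all fit.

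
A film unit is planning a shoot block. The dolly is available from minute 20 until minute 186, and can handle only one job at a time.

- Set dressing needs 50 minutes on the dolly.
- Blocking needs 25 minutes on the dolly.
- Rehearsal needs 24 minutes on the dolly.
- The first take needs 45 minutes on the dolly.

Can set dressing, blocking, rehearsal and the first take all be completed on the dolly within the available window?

The dolly window is 186 − 20 = 166 minutes.
Running back to back, the jobs need 50 + 25 + 24 + 45 = 144 minutes on the dolly.
Since 144 ≤ 166, they fit within the window.

Yes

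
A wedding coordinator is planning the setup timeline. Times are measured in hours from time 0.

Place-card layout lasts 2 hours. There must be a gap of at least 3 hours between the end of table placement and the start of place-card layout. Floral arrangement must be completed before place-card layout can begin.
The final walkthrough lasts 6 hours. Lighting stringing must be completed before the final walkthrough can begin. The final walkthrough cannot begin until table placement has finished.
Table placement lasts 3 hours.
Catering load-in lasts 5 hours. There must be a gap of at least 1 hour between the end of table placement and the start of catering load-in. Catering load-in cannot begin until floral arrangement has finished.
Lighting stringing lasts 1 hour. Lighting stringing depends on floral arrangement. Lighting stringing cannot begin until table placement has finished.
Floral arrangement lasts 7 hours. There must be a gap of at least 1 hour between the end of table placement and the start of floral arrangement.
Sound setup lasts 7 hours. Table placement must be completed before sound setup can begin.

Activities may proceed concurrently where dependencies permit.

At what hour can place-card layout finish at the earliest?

13

Table placement has no prerequisites, so it starts at hour 0 and finishes at hour 3.
Floral arrangement cannot begin until table placement (finishes hour 3, plus 1-hour gap → hour 4). It runs from hour 4 to 4 + 7 = hour 11.
Place-card layout has to wait for table placement (finishes hour 3, plus 3-hour gap → hour 6); floral arrangement (finishes hour 11). The latest of these is hour 11, so place-card layout runs hour 11 to 11 + 2 = hour 13.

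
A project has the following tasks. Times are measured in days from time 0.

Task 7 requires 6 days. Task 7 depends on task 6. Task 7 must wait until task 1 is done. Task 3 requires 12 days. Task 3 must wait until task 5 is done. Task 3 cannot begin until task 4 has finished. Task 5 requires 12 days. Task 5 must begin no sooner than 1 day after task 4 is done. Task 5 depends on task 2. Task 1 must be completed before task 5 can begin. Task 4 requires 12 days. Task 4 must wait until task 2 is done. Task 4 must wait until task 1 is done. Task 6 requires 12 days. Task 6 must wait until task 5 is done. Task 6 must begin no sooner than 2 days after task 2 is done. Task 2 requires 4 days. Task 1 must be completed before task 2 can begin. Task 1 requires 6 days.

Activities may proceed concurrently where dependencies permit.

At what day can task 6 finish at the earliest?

47

Task 1 has no prerequisites, so it starts at day 0 and finishes at day 6.
Task 2 waits on task 1 (finishes day 6), so it starts at day 6 and finishes at 6 + 4 = day 10.
Task 4 cannot start until task 2 (finishes day 10); task 1 (finishes day 6). The controlling bound is day 10, so task 4 finishes at 10 + 12 = day 22.
Task 5 has to wait for task 4 (finishes day 22, plus 1-day gap → day 23); task 2 (finishes day 10); task 1 (finishes day 6). The latest of these is day 23, so task 5 runs day 23 to 23 + 12 = day 35.
For task 6: task 5 (finishes day 35); task 2 (finishes day 10, plus 2-day gap → day 12). Taking the maximum gives a start of day 35, and it finishes at 35 + 12 = day 47.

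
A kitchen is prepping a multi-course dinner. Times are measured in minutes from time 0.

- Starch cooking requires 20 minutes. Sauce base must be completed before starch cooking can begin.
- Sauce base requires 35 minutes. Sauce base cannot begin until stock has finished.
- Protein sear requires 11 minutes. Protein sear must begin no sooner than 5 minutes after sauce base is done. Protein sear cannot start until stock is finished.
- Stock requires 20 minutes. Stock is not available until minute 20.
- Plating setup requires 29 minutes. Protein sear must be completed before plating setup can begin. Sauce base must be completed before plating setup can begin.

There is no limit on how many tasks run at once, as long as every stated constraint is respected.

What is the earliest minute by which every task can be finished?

120

Stock cannot begin until its own release at minute 20. It runs from minute 20 to 20 + 20 = minute 40.
After stock (finishes minute 40), sauce base can start at minute 40 and finishes at minute 75.
After sauce base (finishes minute 75), starch cooking can start at minute 75 and finishes at minute 95.
For protein sear: sauce base (finishes minute 75, plus 5-minute gap → minute 80); stock (finishes minute 40). Taking the maximum gives a start of minute 80, and it finishes at 80 + 11 = minute 91.
Plating setup needs all of protein sear (finishes minute 91); sauce base (finishes minute 75). That puts its earliest start at minute 91; it finishes at 91 + 29 = minute 120.
All tasks are finished once the last one completes. Finish times: Stock at 40, Sauce base at 75, Protein sear at 91, Starch cooking at 95, Plating setup at 120. The latest is minute 120.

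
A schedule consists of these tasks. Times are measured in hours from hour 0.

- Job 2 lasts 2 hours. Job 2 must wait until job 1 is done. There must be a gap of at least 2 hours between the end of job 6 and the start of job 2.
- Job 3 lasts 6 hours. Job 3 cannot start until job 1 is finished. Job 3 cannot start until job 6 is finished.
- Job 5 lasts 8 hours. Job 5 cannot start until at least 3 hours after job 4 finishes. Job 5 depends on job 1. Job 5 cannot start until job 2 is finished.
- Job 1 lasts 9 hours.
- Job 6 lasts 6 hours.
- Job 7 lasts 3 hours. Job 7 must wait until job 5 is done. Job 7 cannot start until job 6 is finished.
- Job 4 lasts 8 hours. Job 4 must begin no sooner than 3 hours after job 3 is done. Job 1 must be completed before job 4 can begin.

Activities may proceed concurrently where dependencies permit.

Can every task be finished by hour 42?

Yes

Job 6 can start immediately at hour 0; it finishes at hour 6.
Job 1 can start immediately at hour 0; it finishes at hour 9.
For job 3: job 1 (finishes hour 9); job 6 (finishes hour 6). Taking the maximum gives a start of hour 9, and it finishes at 9 + 6 = hour 15.
Job 4 needs all of job 3 (finishes hour 15, plus 3-hour gap → hour 18); job 1 (finishes hour 9). That puts its earliest start at hour 18; it finishes at 18 + 8 = hour 26.
Job 2 has to wait for job 1 (finishes hour 9); job 6 (finishes hour 6, plus 2-hour gap → hour 8). The latest of these is hour 9, so job 2 runs hour 9 to 9 + 2 = hour 11.
Job 5 needs all of job 4 (finishes hour 26, plus 3-hour gap → hour 29); job 1 (finishes hour 9); job 2 (finishes hour 11). That puts its earliest start at hour 29; it finishes at 29 + 8 = hour 37.
Job 7 has to wait for job 5 (finishes hour 37); job 6 (finishes hour 6). The latest of these is hour 37, so job 7 runs hour 37 to 37 + 3 = hour 40.
Every task is finished by hour 40, which is no later than the deadline of 42, so the schedule is feasible.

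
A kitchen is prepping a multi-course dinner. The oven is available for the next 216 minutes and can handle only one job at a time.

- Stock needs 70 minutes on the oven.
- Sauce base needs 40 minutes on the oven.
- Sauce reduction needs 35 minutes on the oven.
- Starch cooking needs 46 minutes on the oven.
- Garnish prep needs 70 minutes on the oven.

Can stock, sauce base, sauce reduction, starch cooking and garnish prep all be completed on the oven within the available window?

No

Running back to back, the jobs need 70 + 40 + 35 + 46 + 70 = 261 minutes on the oven.
Since 261 > 216, they cannot all fit.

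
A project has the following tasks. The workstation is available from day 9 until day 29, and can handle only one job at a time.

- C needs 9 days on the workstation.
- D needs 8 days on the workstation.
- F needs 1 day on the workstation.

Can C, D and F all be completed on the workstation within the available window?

Yes

The workstation window is 29 − 9 = 20 days.
Running back to back, the jobs need 9 + 8 + 1 = 18 days on the workstation.
Since 18 ≤ 20, they fit within the window.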